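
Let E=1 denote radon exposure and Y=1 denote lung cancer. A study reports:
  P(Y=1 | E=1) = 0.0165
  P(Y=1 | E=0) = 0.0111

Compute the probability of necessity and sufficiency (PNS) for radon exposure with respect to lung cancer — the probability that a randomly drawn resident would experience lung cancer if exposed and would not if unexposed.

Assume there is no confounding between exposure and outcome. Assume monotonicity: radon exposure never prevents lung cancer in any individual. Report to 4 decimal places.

Let p₁ = 0.0165, p₀ = 0.0111.
Under exogeneity and monotonicity, PNS = p₁ − p₀.
PNS = 0.0165 − 0.0111 = 0.0054

PNS ≈ 0.0054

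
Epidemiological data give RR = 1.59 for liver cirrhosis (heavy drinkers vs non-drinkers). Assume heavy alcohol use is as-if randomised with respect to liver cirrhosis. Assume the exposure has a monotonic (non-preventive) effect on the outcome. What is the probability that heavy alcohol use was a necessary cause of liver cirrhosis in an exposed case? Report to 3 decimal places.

PN ≈ 0.371

Under exogeneity and monotonicity, PN = (RR − 1) / RR = 1 − 1/RR.
PN = (1.59 − 1) / 1.59 = 0.59 / 1.59 ≈ 0.3711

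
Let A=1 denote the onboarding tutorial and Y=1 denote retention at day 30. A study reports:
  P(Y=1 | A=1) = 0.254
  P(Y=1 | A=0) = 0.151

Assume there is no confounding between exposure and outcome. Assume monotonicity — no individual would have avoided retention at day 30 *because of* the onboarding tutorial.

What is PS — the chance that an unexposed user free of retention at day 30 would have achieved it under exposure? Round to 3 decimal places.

Let p₁ = 0.254, p₀ = 0.151.
Under exogeneity and monotonicity, PS = (p₁ − p₀) / (1 − p₀).
PS = (0.254 − 0.151) / (1 − 0.151) = 0.103 / 0.849 ≈ 0.1213

PS ≈ 0.121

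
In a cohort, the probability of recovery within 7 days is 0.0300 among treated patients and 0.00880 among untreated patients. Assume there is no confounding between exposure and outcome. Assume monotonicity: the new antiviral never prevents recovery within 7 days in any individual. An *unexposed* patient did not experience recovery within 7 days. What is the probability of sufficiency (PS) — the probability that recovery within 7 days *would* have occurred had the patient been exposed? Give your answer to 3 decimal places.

Let p₁ = 0.03, p₀ = 0.0088.
Under exogeneity and monotonicity, PS = (p₁ − p₀) / (1 − p₀).
PS = (0.03 − 0.0088) / (1 − 0.0088) = 0.0212 / 0.9912 ≈ 0.0214

PS ≈ 0.021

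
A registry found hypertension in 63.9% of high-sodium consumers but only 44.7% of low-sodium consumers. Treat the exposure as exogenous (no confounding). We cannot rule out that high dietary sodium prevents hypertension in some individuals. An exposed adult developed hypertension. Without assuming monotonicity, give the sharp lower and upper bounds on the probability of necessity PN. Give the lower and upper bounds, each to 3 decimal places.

p₁ = 0.639, p₀ = 0.447.
Under exogeneity alone the bounds on PN are max{0,(p₁−p₀)/p₁} ≤ PN ≤ min{1,(1−p₀)/p₁}.
  lower = (p₁ − p₀)/p₁ = 0.192 / 0.639 ≈ 0.3005
  upper = min{1, (1 − p₀)/p₁} = 0.553 / 0.639 ≈ 0.8654

0.300 ≤ PN ≤ 0.865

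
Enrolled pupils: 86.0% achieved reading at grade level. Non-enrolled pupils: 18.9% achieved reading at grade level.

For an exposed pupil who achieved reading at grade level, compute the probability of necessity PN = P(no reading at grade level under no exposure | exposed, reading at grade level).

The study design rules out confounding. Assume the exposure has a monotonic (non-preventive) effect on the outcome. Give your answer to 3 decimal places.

PN ≈ 0.780

p₁ = 0.86, p₀ = 0.189.
Under exogeneity and monotonicity, PN = (p₁ − p₀) / p₁.
PN = (0.86 − 0.189) / 0.86 = 0.671 / 0.86 ≈ 0.7802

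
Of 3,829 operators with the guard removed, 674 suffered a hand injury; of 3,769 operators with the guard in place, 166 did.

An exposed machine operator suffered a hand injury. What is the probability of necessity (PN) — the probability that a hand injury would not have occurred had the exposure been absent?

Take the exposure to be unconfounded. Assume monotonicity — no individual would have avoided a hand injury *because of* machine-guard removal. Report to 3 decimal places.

p₁ = P(outcome | exposed) = 674/3829 = 0.17603
p₀ = P(outcome | unexposed) = 166/3769 = 0.044044
Under exogeneity and monotonicity, PN = (p₁ − p₀) / p₁.
PN = (0.17603 − 0.044044) / 0.17603 = 0.13198 / 0.17603 ≈ 0.7498

PN ≈ 0.750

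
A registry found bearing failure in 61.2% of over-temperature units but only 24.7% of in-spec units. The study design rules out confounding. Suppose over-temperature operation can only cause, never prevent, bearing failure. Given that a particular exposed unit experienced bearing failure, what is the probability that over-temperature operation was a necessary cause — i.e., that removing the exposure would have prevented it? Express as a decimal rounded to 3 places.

p₁ = 0.612, p₀ = 0.247.
Under exogeneity and monotonicity, PN = (p₁ − p₀) / p₁.
PN = (0.612 − 0.247) / 0.612 = 0.365 / 0.612 ≈ 0.5964

PN ≈ 0.596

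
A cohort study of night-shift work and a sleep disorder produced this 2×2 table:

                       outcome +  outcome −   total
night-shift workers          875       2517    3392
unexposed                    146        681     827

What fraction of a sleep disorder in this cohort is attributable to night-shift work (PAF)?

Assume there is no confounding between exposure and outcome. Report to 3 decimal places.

p₁ = P(outcome | exposed) = 875/3392 = 0.25796
p₀ = P(outcome | unexposed) = 146/827 = 0.17654
Exposure prevalence π = 3392/4219 = 0.80398; overall risk P(Y=1) = 0.242.
Under exogeneity, PAF = [P(Y=1) − p₀]/P(Y=1).
PAF = (0.242 − 0.17654) / 0.242 ≈ 0.2705

PAF ≈ 0.270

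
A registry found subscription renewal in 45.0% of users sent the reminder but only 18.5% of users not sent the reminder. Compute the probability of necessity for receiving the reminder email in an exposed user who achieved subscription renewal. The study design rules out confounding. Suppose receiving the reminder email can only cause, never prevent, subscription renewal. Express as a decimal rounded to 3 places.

p₁ = 0.45, p₀ = 0.185.
Under exogeneity and monotonicity, PN = (p₁ − p₀) / p₁.
PN = (0.45 − 0.185) / 0.45 = 0.265 / 0.45 ≈ 0.5889

PN ≈ 0.589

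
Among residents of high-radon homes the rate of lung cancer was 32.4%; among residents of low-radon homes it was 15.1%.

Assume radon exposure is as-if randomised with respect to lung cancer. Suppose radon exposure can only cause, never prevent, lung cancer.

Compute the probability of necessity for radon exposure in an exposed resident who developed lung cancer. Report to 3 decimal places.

PN ≈ 0.534

p₁ = 0.324, p₀ = 0.151.
Under exogeneity and monotonicity, PN = (p₁ − p₀) / p₁.
PN = (0.324 − 0.151) / 0.324 = 0.173 / 0.324 ≈ 0.5340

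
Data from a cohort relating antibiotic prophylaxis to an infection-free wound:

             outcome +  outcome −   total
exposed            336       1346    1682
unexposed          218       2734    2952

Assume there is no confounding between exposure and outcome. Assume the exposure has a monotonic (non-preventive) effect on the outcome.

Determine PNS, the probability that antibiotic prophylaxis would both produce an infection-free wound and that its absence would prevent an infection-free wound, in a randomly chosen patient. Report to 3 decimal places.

p₁ = P(outcome | exposed) = 336/1682 = 0.19976
p₀ = P(outcome | unexposed) = 218/2952 = 0.073848
Under exogeneity and monotonicity, PNS = p₁ − p₀.
PNS = 0.19976 − 0.073848 = 0.12591

PNS ≈ 0.126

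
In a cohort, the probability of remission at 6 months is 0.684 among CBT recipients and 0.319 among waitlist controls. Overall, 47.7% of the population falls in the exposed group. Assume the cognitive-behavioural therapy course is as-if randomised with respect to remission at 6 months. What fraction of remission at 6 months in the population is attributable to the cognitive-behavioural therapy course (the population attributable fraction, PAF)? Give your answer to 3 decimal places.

Let p₁ = 0.684, p₀ = 0.319.
Overall risk P(Y=1) = π·p₁ + (1−π)·p₀ = 0.477×0.684 + 0.523×0.319 = 0.49311.
Under exogeneity, PAF = [P(Y=1) − p₀] / P(Y=1).
PAF = (0.49311 − 0.319) / 0.49311 ≈ 0.3531

PAF ≈ 0.353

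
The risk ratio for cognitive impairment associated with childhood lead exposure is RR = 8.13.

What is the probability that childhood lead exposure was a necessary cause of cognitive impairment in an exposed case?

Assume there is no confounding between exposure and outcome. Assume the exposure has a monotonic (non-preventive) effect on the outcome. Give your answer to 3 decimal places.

PN ≈ 0.877

Under exogeneity and monotonicity, PN = (RR − 1) / RR = 1 − 1/RR.
PN = (8.13 − 1) / 8.13 = 7.13 / 8.13 ≈ 0.8770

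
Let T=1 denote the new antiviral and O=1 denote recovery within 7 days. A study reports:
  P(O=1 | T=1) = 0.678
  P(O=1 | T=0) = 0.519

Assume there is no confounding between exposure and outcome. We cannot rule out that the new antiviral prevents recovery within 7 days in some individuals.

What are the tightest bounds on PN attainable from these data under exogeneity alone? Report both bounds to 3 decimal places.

Let p₁ = 0.678, p₀ = 0.519.
Under exogeneity alone the bounds on PN are max{0,(p₁−p₀)/p₁} ≤ PN ≤ min{1,(1−p₀)/p₁}.
  lower = (p₁ − p₀)/p₁ = 0.159 / 0.678 ≈ 0.2345
  upper = min{1, (1 − p₀)/p₁} = 0.481 / 0.678 ≈ 0.7094

0.235 ≤ PN ≤ 0.709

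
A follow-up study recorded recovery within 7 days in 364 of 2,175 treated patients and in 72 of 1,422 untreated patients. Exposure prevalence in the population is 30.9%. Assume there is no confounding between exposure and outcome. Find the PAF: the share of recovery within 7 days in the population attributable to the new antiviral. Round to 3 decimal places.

PAF ≈ 0.416

p₁ = P(outcome | exposed) = 364/2175 = 0.16736
p₀ = P(outcome | unexposed) = 72/1422 = 0.050633
Overall risk P(Y=1) = π·p₁ + (1−π)·p₀ = 0.309×0.16736 + 0.691×0.050633 = 0.0867.
Under exogeneity, PAF = [P(Y=1) − p₀] / P(Y=1).
PAF = (0.0867 − 0.050633) / 0.0867 ≈ 0.4160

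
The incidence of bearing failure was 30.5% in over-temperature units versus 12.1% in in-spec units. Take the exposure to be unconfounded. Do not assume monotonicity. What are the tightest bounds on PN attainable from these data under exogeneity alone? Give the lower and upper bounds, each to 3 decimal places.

p₁ = 0.305, p₀ = 0.121.
Under exogeneity alone the bounds on PN are max{0,(p₁−p₀)/p₁} ≤ PN ≤ min{1,(1−p₀)/p₁}.
  lower = (p₁ − p₀)/p₁ = 0.184 / 0.305 ≈ 0.6033
  upper = min{1, (1 − p₀)/p₁} = 0.879 / 0.305 ≈ 2.8820 → capped at 1

0.603 ≤ PN ≤ 1.000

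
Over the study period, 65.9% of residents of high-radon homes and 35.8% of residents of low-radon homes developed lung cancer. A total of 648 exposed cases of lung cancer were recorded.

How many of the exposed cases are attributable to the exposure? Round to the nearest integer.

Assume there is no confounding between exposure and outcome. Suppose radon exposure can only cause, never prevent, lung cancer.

p₁ = 0.659, p₀ = 0.358.
PN = (p₁ − p₀)/p₁ = (0.659 − 0.358) / 0.659 ≈ 0.45675.
Attributable cases ≈ PN × (exposed cases) = 0.45675 × 648 ≈ 295.98.

about 296 cases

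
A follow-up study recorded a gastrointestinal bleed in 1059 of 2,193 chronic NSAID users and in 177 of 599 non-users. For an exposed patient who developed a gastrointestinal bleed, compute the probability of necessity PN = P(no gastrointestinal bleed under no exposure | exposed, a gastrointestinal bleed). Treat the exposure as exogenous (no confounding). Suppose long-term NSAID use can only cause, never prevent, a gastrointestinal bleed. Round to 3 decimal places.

p₁ = P(outcome | exposed) = 1059/2193 = 0.4829
p₀ = P(outcome | unexposed) = 177/599 = 0.29549
Under exogeneity and monotonicity, PN = (p₁ − p₀) / p₁.
PN = (0.4829 − 0.29549) / 0.4829 = 0.18741 / 0.4829 ≈ 0.3881

PN ≈ 0.388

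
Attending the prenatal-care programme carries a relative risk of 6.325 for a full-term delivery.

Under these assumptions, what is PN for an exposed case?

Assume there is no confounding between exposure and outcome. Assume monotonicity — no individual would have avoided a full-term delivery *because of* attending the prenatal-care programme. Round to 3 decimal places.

Under exogeneity and monotonicity, PN = (RR − 1) / RR = 1 − 1/RR.
PN = (6.325 − 1) / 6.325 = 5.325 / 6.325 ≈ 0.8419

PN ≈ 0.842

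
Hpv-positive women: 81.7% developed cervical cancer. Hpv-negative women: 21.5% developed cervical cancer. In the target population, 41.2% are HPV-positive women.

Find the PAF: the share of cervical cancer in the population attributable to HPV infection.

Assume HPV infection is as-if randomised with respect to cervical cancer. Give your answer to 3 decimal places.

p₁ = 0.817, p₀ = 0.215.
Overall risk P(Y=1) = π·p₁ + (1−π)·p₀ = 0.412×0.817 + 0.588×0.215 = 0.46302.
Under exogeneity, PAF = [P(Y=1) − p₀] / P(Y=1).
PAF = (0.46302 − 0.215) / 0.46302 ≈ 0.5357

PAF ≈ 0.536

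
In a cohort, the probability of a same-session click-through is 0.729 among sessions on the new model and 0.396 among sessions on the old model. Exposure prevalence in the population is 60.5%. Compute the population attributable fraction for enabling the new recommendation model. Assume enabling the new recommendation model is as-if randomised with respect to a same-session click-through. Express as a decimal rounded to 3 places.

Let p₁ = 0.729, p₀ = 0.396.
Overall risk P(Y=1) = π·p₁ + (1−π)·p₀ = 0.605×0.729 + 0.395×0.396 = 0.59746.
Under exogeneity, PAF = [P(Y=1) − p₀] / P(Y=1).
PAF = (0.59746 − 0.396) / 0.59746 ≈ 0.3372

PAF ≈ 0.337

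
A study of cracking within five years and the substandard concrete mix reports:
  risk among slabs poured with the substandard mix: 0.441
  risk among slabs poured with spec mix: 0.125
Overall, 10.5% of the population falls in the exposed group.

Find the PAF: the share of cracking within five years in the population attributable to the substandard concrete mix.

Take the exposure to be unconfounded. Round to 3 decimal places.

Let p₁ = 0.441, p₀ = 0.125.
Overall risk P(Y=1) = π·p₁ + (1−π)·p₀ = 0.105×0.441 + 0.895×0.125 = 0.15818.
Under exogeneity, PAF = [P(Y=1) − p₀] / P(Y=1).
PAF = (0.15818 − 0.125) / 0.15818 ≈ 0.2098

PAF ≈ 0.210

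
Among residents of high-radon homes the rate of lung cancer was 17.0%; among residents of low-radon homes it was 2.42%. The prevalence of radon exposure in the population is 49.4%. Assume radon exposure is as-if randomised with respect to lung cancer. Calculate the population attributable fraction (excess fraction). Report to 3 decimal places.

PAF ≈ 0.749

p₁ = 0.17, p₀ = 0.0242.
Overall risk P(Y=1) = π·p₁ + (1−π)·p₀ = 0.494×0.17 + 0.506×0.0242 = 0.096225.
Under exogeneity, PAF = [P(Y=1) − p₀] / P(Y=1).
PAF = (0.096225 − 0.0242) / 0.096225 ≈ 0.7485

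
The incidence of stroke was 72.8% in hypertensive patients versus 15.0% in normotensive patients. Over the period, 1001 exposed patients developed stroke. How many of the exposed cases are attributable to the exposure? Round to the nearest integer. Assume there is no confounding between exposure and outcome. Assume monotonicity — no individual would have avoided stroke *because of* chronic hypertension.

p₁ = 0.728, p₀ = 0.15.
PN = (p₁ − p₀)/p₁ = (0.728 − 0.15) / 0.728 ≈ 0.79396.
Attributable cases ≈ PN × (exposed cases) = 0.79396 × 1001 ≈ 794.75.

about 795 cases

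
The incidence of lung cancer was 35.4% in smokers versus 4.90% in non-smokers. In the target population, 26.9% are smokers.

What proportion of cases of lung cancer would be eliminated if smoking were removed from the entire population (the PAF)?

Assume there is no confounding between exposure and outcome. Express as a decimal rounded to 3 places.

PAF ≈ 0.626

p₁ = 0.354, p₀ = 0.049.
Overall risk P(Y=1) = π·p₁ + (1−π)·p₀ = 0.269×0.354 + 0.731×0.049 = 0.13104.
Under exogeneity, PAF = [P(Y=1) − p₀] / P(Y=1).
PAF = (0.13104 − 0.049) / 0.13104 ≈ 0.6261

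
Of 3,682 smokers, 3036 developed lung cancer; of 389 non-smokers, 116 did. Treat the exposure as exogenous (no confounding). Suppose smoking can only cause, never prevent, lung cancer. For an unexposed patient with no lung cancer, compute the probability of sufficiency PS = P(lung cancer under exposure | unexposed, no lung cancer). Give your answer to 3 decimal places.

p₁ = P(outcome | exposed) = 3036/3682 = 0.82455
p₀ = P(outcome | unexposed) = 116/389 = 0.2982
Under exogeneity and monotonicity, PS = (p₁ − p₀) / (1 − p₀).
PS = (0.82455 − 0.2982) / (1 − 0.2982) = 0.52635 / 0.7018 ≈ 0.7500

PS ≈ 0.750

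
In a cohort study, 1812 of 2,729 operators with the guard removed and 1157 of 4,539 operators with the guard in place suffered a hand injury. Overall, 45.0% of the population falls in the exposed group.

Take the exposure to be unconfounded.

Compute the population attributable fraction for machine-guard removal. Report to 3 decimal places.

p₁ = P(outcome | exposed) = 1812/2729 = 0.66398
p₀ = P(outcome | unexposed) = 1157/4539 = 0.2549
Overall risk P(Y=1) = π·p₁ + (1−π)·p₀ = 0.45×0.66398 + 0.55×0.2549 = 0.43899.
Under exogeneity, PAF = [P(Y=1) − p₀] / P(Y=1).
PAF = (0.43899 − 0.2549) / 0.43899 ≈ 0.4193

PAF ≈ 0.419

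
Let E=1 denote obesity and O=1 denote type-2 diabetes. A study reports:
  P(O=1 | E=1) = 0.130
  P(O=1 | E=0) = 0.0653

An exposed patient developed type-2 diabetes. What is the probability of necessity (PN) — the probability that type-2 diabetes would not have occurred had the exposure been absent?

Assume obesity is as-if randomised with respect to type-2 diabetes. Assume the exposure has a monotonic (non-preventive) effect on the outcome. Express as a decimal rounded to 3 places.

Let p₁ = 0.13, p₀ = 0.0653.
Under exogeneity and monotonicity, PN = (p₁ − p₀) / p₁.
PN = (0.13 − 0.0653) / 0.13 = 0.0647 / 0.13 ≈ 0.4977

PN ≈ 0.498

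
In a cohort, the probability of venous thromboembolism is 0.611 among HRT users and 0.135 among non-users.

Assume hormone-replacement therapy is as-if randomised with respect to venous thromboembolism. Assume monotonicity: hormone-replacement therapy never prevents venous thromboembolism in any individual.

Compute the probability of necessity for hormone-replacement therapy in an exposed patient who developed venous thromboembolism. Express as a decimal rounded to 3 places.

Let p₁ = 0.611, p₀ = 0.135.
Under exogeneity and monotonicity, PN = (p₁ − p₀) / p₁.
PN = (0.611 − 0.135) / 0.611 = 0.476 / 0.611 ≈ 0.7791

PN ≈ 0.779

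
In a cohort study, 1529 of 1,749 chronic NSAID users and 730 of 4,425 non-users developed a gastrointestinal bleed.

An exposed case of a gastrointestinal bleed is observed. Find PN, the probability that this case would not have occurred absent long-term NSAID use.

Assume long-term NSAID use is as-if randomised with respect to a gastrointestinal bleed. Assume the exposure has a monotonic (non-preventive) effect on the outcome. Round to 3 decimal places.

p₁ = P(outcome | exposed) = 1529/1749 = 0.87421
p₀ = P(outcome | unexposed) = 730/4425 = 0.16497
Under exogeneity and monotonicity, PN = (p₁ − p₀) / p₁.
PN = (0.87421 − 0.16497) / 0.87421 = 0.70924 / 0.87421 ≈ 0.8113

PN ≈ 0.811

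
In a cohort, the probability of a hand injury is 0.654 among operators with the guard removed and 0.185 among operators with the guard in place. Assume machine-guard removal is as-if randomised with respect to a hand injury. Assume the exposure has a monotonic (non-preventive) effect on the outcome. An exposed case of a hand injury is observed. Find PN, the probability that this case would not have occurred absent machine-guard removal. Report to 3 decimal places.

PN ≈ 0.717

Let p₁ = 0.654, p₀ = 0.185.
Under exogeneity and monotonicity, PN = (p₁ − p₀) / p₁.
PN = (0.654 − 0.185) / 0.654 = 0.469 / 0.654 ≈ 0.7171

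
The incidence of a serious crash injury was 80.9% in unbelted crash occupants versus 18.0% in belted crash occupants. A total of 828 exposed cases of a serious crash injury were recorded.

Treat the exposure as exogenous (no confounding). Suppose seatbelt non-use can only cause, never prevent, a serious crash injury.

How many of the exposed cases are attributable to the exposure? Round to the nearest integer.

about 644 cases

p₁ = 0.809, p₀ = 0.18.
PN = (p₁ − p₀)/p₁ = (0.809 − 0.18) / 0.809 ≈ 0.77750.
Attributable cases ≈ PN × (exposed cases) = 0.77750 × 828 ≈ 643.77.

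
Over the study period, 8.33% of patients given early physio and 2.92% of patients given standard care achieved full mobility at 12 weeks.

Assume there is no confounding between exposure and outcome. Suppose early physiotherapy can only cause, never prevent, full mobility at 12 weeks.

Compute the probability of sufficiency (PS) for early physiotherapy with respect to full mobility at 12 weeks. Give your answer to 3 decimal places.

p₁ = 0.0833, p₀ = 0.0292.
Under exogeneity and monotonicity, PS = (p₁ − p₀) / (1 − p₀).
PS = (0.0833 − 0.0292) / (1 − 0.0292) = 0.0541 / 0.9708 ≈ 0.0557

PS ≈ 0.056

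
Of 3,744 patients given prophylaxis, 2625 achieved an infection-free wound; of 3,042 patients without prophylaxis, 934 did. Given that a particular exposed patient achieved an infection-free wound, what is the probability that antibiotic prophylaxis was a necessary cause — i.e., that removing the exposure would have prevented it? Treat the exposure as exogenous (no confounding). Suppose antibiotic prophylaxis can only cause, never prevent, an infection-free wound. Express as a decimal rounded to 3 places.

p₁ = P(outcome | exposed) = 2625/3744 = 0.70112
p₀ = P(outcome | unexposed) = 934/3042 = 0.30703
Under exogeneity and monotonicity, PN = (p₁ − p₀) / p₁.
PN = (0.70112 − 0.30703) / 0.70112 = 0.39409 / 0.70112 ≈ 0.5621

PN ≈ 0.562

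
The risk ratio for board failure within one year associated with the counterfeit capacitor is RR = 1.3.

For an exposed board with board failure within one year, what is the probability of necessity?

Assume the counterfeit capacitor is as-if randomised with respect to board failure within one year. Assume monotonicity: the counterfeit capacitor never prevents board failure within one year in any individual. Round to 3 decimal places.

Under exogeneity and monotonicity, PN = (RR − 1) / RR = 1 − 1/RR.
PN = (1.3 − 1) / 1.3 = 0.3 / 1.3 ≈ 0.2308

PN ≈ 0.231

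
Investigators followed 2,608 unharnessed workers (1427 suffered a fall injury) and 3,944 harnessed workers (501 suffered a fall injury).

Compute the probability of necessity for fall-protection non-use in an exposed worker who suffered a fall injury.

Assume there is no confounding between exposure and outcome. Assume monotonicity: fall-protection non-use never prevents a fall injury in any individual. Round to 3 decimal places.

PN ≈ 0.768

p₁ = P(outcome | exposed) = 1427/2608 = 0.54716
p₀ = P(outcome | unexposed) = 501/3944 = 0.12703
Under exogeneity and monotonicity, PN = (p₁ − p₀) / p₁.
PN = (0.54716 − 0.12703) / 0.54716 = 0.42013 / 0.54716 ≈ 0.7678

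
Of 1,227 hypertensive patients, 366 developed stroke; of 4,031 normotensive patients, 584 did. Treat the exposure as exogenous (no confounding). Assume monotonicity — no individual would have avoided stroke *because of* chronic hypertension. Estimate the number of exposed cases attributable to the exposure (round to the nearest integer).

about 188 cases

p₁ = P(outcome | exposed) = 366/1227 = 0.29829
p₀ = P(outcome | unexposed) = 584/4031 = 0.14488
PN = (p₁ − p₀)/p₁ = (0.29829 − 0.14488) / 0.29829 ≈ 0.51431.
Attributable cases ≈ PN × (exposed cases) = 0.51431 × 366 ≈ 188.24.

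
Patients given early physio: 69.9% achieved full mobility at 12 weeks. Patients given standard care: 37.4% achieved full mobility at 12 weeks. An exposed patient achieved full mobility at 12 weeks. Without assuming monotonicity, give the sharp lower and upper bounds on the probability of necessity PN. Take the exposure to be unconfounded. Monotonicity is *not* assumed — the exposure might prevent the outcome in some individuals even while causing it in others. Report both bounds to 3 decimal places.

0.465 ≤ PN ≤ 0.896

p₁ = 0.699, p₀ = 0.374.
Under exogeneity alone the bounds on PN are max{0,(p₁−p₀)/p₁} ≤ PN ≤ min{1,(1−p₀)/p₁}.
  lower = (p₁ − p₀)/p₁ = 0.325 / 0.699 ≈ 0.4649
  upper = min{1, (1 − p₀)/p₁} = 0.626 / 0.699 ≈ 0.8956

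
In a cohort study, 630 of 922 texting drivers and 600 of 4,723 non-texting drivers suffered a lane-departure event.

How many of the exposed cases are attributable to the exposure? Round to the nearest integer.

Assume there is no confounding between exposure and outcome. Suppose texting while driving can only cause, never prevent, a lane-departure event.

about 513 cases

p₁ = P(outcome | exposed) = 630/922 = 0.6833
p₀ = P(outcome | unexposed) = 600/4723 = 0.12704
PN = (p₁ − p₀)/p₁ = (0.6833 − 0.12704) / 0.6833 ≈ 0.81408.
Attributable cases ≈ PN × (exposed cases) = 0.81408 × 630 ≈ 512.87.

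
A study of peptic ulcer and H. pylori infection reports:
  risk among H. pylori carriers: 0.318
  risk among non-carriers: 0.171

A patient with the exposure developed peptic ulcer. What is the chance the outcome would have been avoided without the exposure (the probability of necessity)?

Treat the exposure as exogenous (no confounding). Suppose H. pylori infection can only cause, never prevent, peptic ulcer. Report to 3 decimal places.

Let p₁ = 0.318, p₀ = 0.171.
Under exogeneity and monotonicity, PN = (p₁ − p₀) / p₁.
PN = (0.318 − 0.171) / 0.318 = 0.147 / 0.318 ≈ 0.4623

PN ≈ 0.462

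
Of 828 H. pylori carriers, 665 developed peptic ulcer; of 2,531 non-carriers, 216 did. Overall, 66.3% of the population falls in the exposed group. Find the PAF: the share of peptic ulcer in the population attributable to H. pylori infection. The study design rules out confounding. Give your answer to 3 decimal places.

p₁ = P(outcome | exposed) = 665/828 = 0.80314
p₀ = P(outcome | unexposed) = 216/2531 = 0.085342
Overall risk P(Y=1) = π·p₁ + (1−π)·p₀ = 0.663×0.80314 + 0.337×0.085342 = 0.56124.
Under exogeneity, PAF = [P(Y=1) − p₀] / P(Y=1).
PAF = (0.56124 − 0.085342) / 0.56124 ≈ 0.8479

PAF ≈ 0.848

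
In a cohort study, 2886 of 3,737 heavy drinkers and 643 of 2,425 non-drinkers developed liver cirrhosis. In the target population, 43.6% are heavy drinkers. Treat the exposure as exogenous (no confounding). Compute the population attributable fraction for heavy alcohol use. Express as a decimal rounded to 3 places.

PAF ≈ 0.455

p₁ = P(outcome | exposed) = 2886/3737 = 0.77228
p₀ = P(outcome | unexposed) = 643/2425 = 0.26515
Overall risk P(Y=1) = π·p₁ + (1−π)·p₀ = 0.436×0.77228 + 0.564×0.26515 = 0.48626.
Under exogeneity, PAF = [P(Y=1) − p₀] / P(Y=1).
PAF = (0.48626 − 0.26515) / 0.48626 ≈ 0.4547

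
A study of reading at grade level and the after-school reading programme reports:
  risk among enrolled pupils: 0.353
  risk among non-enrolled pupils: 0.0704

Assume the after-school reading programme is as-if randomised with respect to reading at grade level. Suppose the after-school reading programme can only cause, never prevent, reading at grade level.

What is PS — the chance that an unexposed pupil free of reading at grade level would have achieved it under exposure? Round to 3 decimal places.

PS ≈ 0.304

Let p₁ = 0.353, p₀ = 0.0704.
Under exogeneity and monotonicity, PS = (p₁ − p₀) / (1 − p₀).
PS = (0.353 − 0.0704) / (1 − 0.0704) = 0.2826 / 0.9296 ≈ 0.3040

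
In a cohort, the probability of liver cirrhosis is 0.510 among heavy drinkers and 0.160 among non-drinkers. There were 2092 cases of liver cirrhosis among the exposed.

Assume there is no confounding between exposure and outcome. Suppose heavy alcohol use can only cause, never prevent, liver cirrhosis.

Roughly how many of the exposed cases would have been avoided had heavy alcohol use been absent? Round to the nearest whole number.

about 1436 cases

Let p₁ = 0.51, p₀ = 0.16.
PN = (p₁ − p₀)/p₁ = (0.51 − 0.16) / 0.51 ≈ 0.68627.
Attributable cases ≈ PN × (exposed cases) = 0.68627 × 2092 ≈ 1435.69.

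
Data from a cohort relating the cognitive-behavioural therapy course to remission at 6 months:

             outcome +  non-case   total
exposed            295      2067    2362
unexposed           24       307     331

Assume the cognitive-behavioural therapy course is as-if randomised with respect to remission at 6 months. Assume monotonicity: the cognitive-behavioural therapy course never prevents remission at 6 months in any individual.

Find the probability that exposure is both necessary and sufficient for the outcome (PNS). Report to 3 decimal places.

PNS ≈ 0.052

p₁ = P(outcome | exposed) = 295/2362 = 0.12489
p₀ = P(outcome | unexposed) = 24/331 = 0.072508
Under exogeneity and monotonicity, PNS = p₁ − p₀.
PNS = 0.12489 − 0.072508 = 0.052387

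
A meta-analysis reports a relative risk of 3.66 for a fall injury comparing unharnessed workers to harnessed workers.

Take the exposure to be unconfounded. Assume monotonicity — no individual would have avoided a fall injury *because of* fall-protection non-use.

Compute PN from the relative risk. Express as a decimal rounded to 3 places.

Under exogeneity and monotonicity, PN = (RR − 1) / RR = 1 − 1/RR.
PN = (3.66 − 1) / 3.66 = 2.66 / 3.66 ≈ 0.7268

PN ≈ 0.727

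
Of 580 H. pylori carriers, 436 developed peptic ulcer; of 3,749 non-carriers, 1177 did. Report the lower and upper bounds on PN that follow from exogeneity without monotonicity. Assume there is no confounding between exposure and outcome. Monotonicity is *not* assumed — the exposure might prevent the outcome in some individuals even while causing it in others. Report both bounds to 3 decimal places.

p₁ = P(outcome | exposed) = 436/580 = 0.75172
p₀ = P(outcome | unexposed) = 1177/3749 = 0.31395
Under exogeneity alone the bounds on PN are max{0,(p₁−p₀)/p₁} ≤ PN ≤ min{1,(1−p₀)/p₁}.
  lower = (p₁ − p₀)/p₁ = 0.43777 / 0.75172 ≈ 0.5824
  upper = min{1, (1 − p₀)/p₁} = 0.68605 / 0.75172 ≈ 0.9126

0.582 ≤ PN ≤ 0.913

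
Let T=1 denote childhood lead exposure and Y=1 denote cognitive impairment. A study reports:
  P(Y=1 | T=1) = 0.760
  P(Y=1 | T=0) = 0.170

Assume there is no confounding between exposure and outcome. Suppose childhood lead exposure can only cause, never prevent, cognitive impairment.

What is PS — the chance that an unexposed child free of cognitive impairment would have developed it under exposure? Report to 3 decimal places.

Let p₁ = 0.76, p₀ = 0.17.
Under exogeneity and monotonicity, PS = (p₁ − p₀) / (1 − p₀).
PS = (0.76 − 0.17) / (1 − 0.17) = 0.59 / 0.83 ≈ 0.7108

PS ≈ 0.711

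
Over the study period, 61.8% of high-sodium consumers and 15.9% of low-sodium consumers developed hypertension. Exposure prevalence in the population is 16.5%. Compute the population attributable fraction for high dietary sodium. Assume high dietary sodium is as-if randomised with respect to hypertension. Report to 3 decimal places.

p₁ = 0.618, p₀ = 0.159.
Overall risk P(Y=1) = π·p₁ + (1−π)·p₀ = 0.165×0.618 + 0.835×0.159 = 0.23473.
Under exogeneity, PAF = [P(Y=1) − p₀] / P(Y=1).
PAF = (0.23473 − 0.159) / 0.23473 ≈ 0.3226

PAF ≈ 0.323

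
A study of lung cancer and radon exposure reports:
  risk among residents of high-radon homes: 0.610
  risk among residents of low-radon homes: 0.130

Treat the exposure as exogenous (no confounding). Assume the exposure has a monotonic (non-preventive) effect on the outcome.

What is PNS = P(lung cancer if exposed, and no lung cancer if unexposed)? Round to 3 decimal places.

Let p₁ = 0.61, p₀ = 0.13.
Under exogeneity and monotonicity, PNS = p₁ − p₀.
PNS = 0.61 − 0.13 = 0.48

PNS ≈ 0.480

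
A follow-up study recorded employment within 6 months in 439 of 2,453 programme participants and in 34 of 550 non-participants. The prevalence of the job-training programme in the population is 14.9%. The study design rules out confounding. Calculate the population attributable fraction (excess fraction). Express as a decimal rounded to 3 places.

PAF ≈ 0.220

p₁ = P(outcome | exposed) = 439/2453 = 0.17896
p₀ = P(outcome | unexposed) = 34/550 = 0.061818
Overall risk P(Y=1) = π·p₁ + (1−π)·p₀ = 0.149×0.17896 + 0.851×0.061818 = 0.079273.
Under exogeneity, PAF = [P(Y=1) − p₀] / P(Y=1).
PAF = (0.079273 − 0.061818) / 0.079273 ≈ 0.2202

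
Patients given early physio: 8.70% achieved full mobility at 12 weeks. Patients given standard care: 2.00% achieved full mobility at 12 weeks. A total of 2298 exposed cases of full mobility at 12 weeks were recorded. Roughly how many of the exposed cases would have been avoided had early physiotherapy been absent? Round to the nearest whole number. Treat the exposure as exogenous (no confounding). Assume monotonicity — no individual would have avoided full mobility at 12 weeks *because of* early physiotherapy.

about 1770 cases

p₁ = 0.087, p₀ = 0.02.
PN = (p₁ − p₀)/p₁ = (0.087 − 0.02) / 0.087 ≈ 0.77011.
Attributable cases ≈ PN × (exposed cases) = 0.77011 × 2298 ≈ 1769.72.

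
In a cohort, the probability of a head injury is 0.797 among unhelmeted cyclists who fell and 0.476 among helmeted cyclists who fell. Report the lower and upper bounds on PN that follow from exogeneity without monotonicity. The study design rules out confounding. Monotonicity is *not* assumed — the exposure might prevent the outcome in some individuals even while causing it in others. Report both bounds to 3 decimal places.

0.403 ≤ PN ≤ 0.657

Let p₁ = 0.797, p₀ = 0.476.
Under exogeneity alone the bounds on PN are max{0,(p₁−p₀)/p₁} ≤ PN ≤ min{1,(1−p₀)/p₁}.
  lower = (p₁ − p₀)/p₁ = 0.321 / 0.797 ≈ 0.4028
  upper = min{1, (1 − p₀)/p₁} = 0.524 / 0.797 ≈ 0.6575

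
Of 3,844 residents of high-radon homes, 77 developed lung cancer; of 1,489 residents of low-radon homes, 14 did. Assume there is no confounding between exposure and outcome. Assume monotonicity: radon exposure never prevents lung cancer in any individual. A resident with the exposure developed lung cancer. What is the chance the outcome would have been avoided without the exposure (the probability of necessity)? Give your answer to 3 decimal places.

p₁ = P(outcome | exposed) = 77/3844 = 0.020031
p₀ = P(outcome | unexposed) = 14/1489 = 0.0094023
Under exogeneity and monotonicity, PN = (p₁ − p₀) / p₁.
PN = (0.020031 − 0.0094023) / 0.020031 = 0.010629 / 0.020031 ≈ 0.5306

PN ≈ 0.531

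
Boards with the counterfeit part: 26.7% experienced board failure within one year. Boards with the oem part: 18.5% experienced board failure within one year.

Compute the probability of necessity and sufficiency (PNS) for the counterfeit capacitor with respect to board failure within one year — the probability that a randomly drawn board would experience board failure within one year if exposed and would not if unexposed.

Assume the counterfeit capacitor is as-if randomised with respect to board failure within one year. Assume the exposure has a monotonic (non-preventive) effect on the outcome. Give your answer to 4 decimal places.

p₁ = 0.267, p₀ = 0.185.
Under exogeneity and monotonicity, PNS = p₁ − p₀.
PNS = 0.267 − 0.185 = 0.082

PNS ≈ 0.0820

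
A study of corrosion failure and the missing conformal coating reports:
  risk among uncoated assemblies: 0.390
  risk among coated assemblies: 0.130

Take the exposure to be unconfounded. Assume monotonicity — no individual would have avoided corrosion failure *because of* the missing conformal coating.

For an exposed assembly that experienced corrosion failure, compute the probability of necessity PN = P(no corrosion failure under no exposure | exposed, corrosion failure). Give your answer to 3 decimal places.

Let p₁ = 0.39, p₀ = 0.13.
Under exogeneity and monotonicity, PN = (p₁ − p₀) / p₁.
PN = (0.39 − 0.13) / 0.39 = 0.26 / 0.39 ≈ 0.6667

PN ≈ 0.667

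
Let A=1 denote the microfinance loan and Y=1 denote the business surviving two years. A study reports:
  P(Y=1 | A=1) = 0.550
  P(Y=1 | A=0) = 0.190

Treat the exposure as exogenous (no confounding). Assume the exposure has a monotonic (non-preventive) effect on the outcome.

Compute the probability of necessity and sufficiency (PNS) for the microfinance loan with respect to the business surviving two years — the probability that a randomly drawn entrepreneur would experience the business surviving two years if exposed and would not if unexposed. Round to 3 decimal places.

Let p₁ = 0.55, p₀ = 0.19.
Under exogeneity and monotonicity, PNS = p₁ − p₀.
PNS = 0.55 − 0.19 = 0.36

PNS ≈ 0.360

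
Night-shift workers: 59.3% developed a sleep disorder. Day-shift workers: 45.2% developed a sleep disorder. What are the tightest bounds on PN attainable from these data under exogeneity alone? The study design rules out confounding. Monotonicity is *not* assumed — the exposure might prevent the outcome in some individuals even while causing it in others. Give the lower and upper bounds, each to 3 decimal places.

p₁ = 0.593, p₀ = 0.452.
Under exogeneity alone the bounds on PN are max{0,(p₁−p₀)/p₁} ≤ PN ≤ min{1,(1−p₀)/p₁}.
  lower = (p₁ − p₀)/p₁ = 0.141 / 0.593 ≈ 0.2378
  upper = min{1, (1 − p₀)/p₁} = 0.548 / 0.593 ≈ 0.9241

0.238 ≤ PN ≤ 0.924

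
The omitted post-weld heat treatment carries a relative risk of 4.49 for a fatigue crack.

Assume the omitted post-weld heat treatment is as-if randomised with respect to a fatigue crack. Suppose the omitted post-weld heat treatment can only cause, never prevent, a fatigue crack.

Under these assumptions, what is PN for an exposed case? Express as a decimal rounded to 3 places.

Under exogeneity and monotonicity, PN = (RR − 1) / RR = 1 − 1/RR.
PN = (4.49 − 1) / 4.49 = 3.49 / 4.49 ≈ 0.7773

PN ≈ 0.777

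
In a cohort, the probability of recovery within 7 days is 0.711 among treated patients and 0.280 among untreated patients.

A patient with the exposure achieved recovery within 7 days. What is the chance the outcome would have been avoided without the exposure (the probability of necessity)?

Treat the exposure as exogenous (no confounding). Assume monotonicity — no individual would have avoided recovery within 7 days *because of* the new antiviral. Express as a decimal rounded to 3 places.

PN ≈ 0.606

Let p₁ = 0.711, p₀ = 0.28.
Under exogeneity and monotonicity, PN = (p₁ − p₀) / p₁.
PN = (0.711 − 0.28) / 0.711 = 0.431 / 0.711 ≈ 0.6062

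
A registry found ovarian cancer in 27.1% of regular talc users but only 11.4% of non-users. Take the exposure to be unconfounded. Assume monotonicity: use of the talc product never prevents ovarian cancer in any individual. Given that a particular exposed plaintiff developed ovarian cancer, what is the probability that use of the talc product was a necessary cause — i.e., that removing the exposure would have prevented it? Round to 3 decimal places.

p₁ = 0.271, p₀ = 0.114.
Under exogeneity and monotonicity, PN = (p₁ − p₀) / p₁.
PN = (0.271 − 0.114) / 0.271 = 0.157 / 0.271 ≈ 0.5793

PN ≈ 0.579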